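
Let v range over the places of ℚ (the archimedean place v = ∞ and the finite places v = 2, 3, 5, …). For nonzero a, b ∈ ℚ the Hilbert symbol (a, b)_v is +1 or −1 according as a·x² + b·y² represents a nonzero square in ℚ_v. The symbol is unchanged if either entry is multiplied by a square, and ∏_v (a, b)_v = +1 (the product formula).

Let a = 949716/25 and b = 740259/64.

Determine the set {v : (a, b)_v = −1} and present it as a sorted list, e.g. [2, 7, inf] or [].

[]

Mod squares: a ≡ 26381, b ≡ 9139. Check v ∈ {∞, 2, 3, 5, 13, 19, 23, 31, 37}.
v=∞: 26381 > 0 and 9139 > 0  ⇒  (a,b)_∞ = +1.
v=19: a=19^0·(≡16), b=19^1·(≡7) mod 19; (16|19)=+1, (7|19)=+1; (−1)^{0·1·9}·(+1)^1·(+1)^0 = +1.
v=5: a=5^-2·(≡1), b=5^0·(≡1) mod 5; (1|5)=+1, (1|5)=+1; (−1)^{-2·0·2}·(+1)^0·(+1)^-2 = +1.
v=13: a=13^0·(≡12), b=13^1·(≡10) mod 13; (12|13)=+1, (10|13)=+1; (−1)^{0·1·6}·(+1)^1·(+1)^0 = +1.
v=2: v_2(a)=2, v_2(b)=-6; units ≡ 5, 3 (mod 8); ε·ε+αω+βω = 0·1+2·1+-6·1 ≡ 0  ⇒  (a,b)_2 = +1.
v=3: a=3^2·(≡2), b=3^4·(≡1) mod 3; (2|3)=-1, (1|3)=+1; (−1)^{2·4·1}·(-1)^4·(+1)^2 = +1.
v=37: a=37^1·(≡7), b=37^1·(≡1) mod 37; (7|37)=+1, (1|37)=+1; (−1)^{1·1·18}·(+1)^1·(+1)^1 = +1.
v=31: a=31^1·(≡9), b=31^0·(≡5) mod 31; (9|31)=+1, (5|31)=+1; (−1)^{1·0·15}·(+1)^0·(+1)^1 = +1.
v=23: a=23^1·(≡15), b=23^0·(≡13) mod 23; (15|23)=-1, (13|23)=+1; (−1)^{1·0·11}·(-1)^0·(+1)^1 = +1.
Ram(a, b) = ∅: the form 26381·x² + 9139·y² − z² is isotropic over every ℚ_v, so by Hasse–Minkowski it is isotropic over ℚ.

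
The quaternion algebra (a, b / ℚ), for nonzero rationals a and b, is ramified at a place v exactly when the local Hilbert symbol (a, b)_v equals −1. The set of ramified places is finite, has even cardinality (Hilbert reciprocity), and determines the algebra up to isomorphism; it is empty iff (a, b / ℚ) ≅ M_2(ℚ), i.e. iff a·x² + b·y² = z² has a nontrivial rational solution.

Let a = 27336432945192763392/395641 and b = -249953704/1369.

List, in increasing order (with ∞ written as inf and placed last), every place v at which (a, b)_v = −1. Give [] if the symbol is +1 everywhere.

Mod squares: a ≡ 2002, b ≡ -154. Check v ∈ {∞, 2, 3, 7, 11, 13, 17, 19, 37}.
v=13: a=13^3·(≡6), b=13^2·(≡5) mod 13; (6|13)=-1, (5|13)=-1; (−1)^{3·2·6}·(-1)^2·(-1)^3 = -1.
v=∞: 2002 > 0 and -154 < 0  ⇒  (a,b)_∞ = +1.
v=11: a=11^3·(≡7), b=11^1·(≡2) mod 11; (7|11)=-1, (2|11)=-1; (−1)^{3·1·5}·(-1)^1·(-1)^3 = -1.
v=37: a=37^-2·(≡3), b=37^-2·(≡18) mod 37; (3|37)=+1, (18|37)=-1; (−1)^{-2·-2·18}·(+1)^-2·(-1)^-2 = +1.
v=3: a=3^2·(≡1), b=3^0·(≡2) mod 3; (1|3)=+1, (2|3)=-1; (−1)^{2·0·1}·(+1)^0·(-1)^2 = +1.
v=17: a=17^-2·(≡1), b=17^0·(≡15) mod 17; (1|17)=+1, (15|17)=+1; (−1)^{-2·0·8}·(+1)^0·(+1)^-2 = +1.
v=7: a=7^3·(≡3), b=7^5·(≡6) mod 7; (3|7)=-1, (6|7)=-1; (−1)^{3·5·3}·(-1)^5·(-1)^3 = -1.
v=2: v_2(a)=23, v_2(b)=3; units ≡ 1, 3 (mod 8); ε·ε+αω+βω = 0·1+23·1+3·0 ≡ 1  ⇒  (a,b)_2 = -1.
v=19: a=19^2·(≡9), b=19^0·(≡17) mod 19; (9|19)=+1, (17|19)=+1; (−1)^{2·0·9}·(+1)^0·(+1)^2 = +1.
Ram(2002, -154) = {2, 7, 11, 13}; no ℚ_2-point on the conic.

[2, 7, 11, 13]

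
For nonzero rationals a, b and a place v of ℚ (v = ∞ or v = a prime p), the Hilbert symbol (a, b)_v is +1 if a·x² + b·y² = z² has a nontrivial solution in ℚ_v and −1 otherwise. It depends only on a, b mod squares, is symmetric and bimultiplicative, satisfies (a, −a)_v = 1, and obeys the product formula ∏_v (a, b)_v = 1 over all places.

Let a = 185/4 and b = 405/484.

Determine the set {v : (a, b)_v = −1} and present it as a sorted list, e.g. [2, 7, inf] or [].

[5, 37]

(a, b) ≡ (185, 5) mod (ℚ^×)²; places V = {2, 3, 5, 11, 37, ∞}.
(a,b)_3: α=0, u≡2; β=4, v≡2 (mod 3); (2|3)=-1, (2|3)=-1; sign (−1)^0·-1^4·-1^0 = +1.
(a,b)_37: α=1, u≡29; β=0, v≡24 (mod 37); (29|37)=-1, (24|37)=-1; sign (−1)^0·-1^0·-1^1 = -1.
(a,b)_5: α=1, u≡3; β=1, v≡4 (mod 5); (3|5)=-1, (4|5)=+1; sign (−1)^0·-1^1·+1^1 = -1.
(a,b)_2: α=-2, β=-2; u≡1, v≡5 (mod 8); ε(u)ε(v)=0·0, αω(v)=-2·1, βω(u)=-2·0; sum ≡ 0  ⇒  +1.
(a,b)_∞: sgn(185)=+, sgn(5)=+, so +1.
(a,b)_11: α=0, u≡5; β=-2, v≡5 (mod 11); (5|11)=+1, (5|11)=+1; sign (−1)^0·+1^-2·+1^0 = +1.
(185, 5 / ℚ) ramifies at {5, 37}: a division algebra.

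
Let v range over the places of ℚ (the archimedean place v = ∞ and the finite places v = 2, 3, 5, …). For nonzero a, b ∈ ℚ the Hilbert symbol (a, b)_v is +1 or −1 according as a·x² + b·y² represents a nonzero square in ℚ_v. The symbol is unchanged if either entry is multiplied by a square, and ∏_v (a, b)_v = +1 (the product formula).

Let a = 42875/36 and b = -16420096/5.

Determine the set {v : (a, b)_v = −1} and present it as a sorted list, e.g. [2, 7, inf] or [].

(a, b) ≡ (35, -6545) mod (ℚ^×)²; places V = {2, 3, 5, 7, 11, 17, ∞}.
(a,b)_17: α=0, u≡9; β=1, v≡7 (mod 17); (9|17)=+1, (7|17)=-1; sign (−1)^0·+1^1·-1^0 = +1.
(a,b)_2: α=-2, β=8; u≡3, v≡7 (mod 8); ε(u)ε(v)=1·1, αω(v)=-2·0, βω(u)=8·1; sum ≡ 1  ⇒  -1.
(a,b)_3: α=-2, u≡2; β=0, v≡1 (mod 3); (2|3)=-1, (1|3)=+1; sign (−1)^0·-1^0·+1^-2 = +1.
(a,b)_11: α=0, u≡10; β=1, v≡6 (mod 11); (10|11)=-1, (6|11)=-1; sign (−1)^0·-1^1·-1^0 = -1.
(a,b)_∞: sgn(35)=+, sgn(-6545)=−, so +1.
(a,b)_7: α=3, u≡6; β=3, v≡3 (mod 7); (6|7)=-1, (3|7)=-1; sign (−1)^1·-1^3·-1^3 = -1.
(a,b)_5: α=3, u≡3; β=-1, v≡4 (mod 5); (3|5)=-1, (4|5)=+1; sign (−1)^0·-1^-1·+1^3 = -1.
Ram(35, -6545) = {2, 5, 7, 11}; no ℚ_2-point on the conic.

[2, 5, 7, 11]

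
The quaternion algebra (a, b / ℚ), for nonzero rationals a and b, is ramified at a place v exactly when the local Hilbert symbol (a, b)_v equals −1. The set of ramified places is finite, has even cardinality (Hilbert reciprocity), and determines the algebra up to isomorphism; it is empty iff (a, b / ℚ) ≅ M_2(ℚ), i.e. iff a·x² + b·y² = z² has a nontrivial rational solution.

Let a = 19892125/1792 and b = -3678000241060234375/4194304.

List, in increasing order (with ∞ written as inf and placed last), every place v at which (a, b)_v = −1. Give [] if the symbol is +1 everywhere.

(a, b) ≡ (5569795, -55) mod (ℚ^×)²; places V = {2, 5, 7, 11, 13, 17, 23, 37, ∞}.
(a,b)_37: α=1, u≡31; β=2, v≡20 (mod 37); (31|37)=-1, (20|37)=-1; sign (−1)^0·-1^2·-1^1 = -1.
(a,b)_5: α=3, u≡1; β=7, v≡1 (mod 5); (1|5)=+1, (1|5)=+1; sign (−1)^0·+1^7·+1^3 = +1.
(a,b)_13: α=0, u≡10; β=2, v≡10 (mod 13); (10|13)=+1, (10|13)=+1; sign (−1)^0·+1^2·+1^0 = +1.
(a,b)_17: α=1, u≡7; β=2, v≡13 (mod 17); (7|17)=-1, (13|17)=+1; sign (−1)^0·-1^2·+1^1 = +1.
(a,b)_7: α=-1, u≡2; β=0, v≡4 (mod 7); (2|7)=+1, (4|7)=+1; sign (−1)^0·+1^0·+1^-1 = +1.
(a,b)_2: α=-8, β=-22; u≡3, v≡1 (mod 8); ε(u)ε(v)=1·0, αω(v)=-8·0, βω(u)=-22·1; sum ≡ 0  ⇒  +1.
(a,b)_∞: sgn(5569795)=+, sgn(-55)=−, so +1.
(a,b)_23: α=1, u≡20; β=2, v≡7 (mod 23); (20|23)=-1, (7|23)=-1; sign (−1)^0·-1^2·-1^1 = -1.
(a,b)_11: α=1, u≡3; β=3, v≡10 (mod 11); (3|11)=+1, (10|11)=-1; sign (−1)^1·+1^3·-1^1 = +1.
|Ram(5569795, -55)| = 2, even; anisotropic at {23, 37}.

[23, 37]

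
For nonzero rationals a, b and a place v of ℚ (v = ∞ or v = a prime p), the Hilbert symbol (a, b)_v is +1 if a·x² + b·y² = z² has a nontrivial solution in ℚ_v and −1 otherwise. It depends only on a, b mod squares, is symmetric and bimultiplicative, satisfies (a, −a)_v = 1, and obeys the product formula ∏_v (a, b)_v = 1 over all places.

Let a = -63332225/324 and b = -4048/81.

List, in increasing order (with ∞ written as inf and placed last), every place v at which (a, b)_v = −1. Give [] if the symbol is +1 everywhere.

[2, 11, 19, 23, 31, inf]

(a, b) ≡ (-2533289, -253) mod (ℚ^×)²; places V = {2, 3, 5, 11, 17, 19, 23, 31, ∞}.
(a,b)_23: α=1, u≡4; β=1, v≡16 (mod 23); (4|23)=+1, (16|23)=+1; sign (−1)^1·+1^1·+1^1 = -1.
(a,b)_19: α=1, u≡9; β=0, v≡15 (mod 19); (9|19)=+1, (15|19)=-1; sign (−1)^0·+1^0·-1^1 = -1.
(a,b)_11: α=1, u≡7; β=1, v≡7 (mod 11); (7|11)=-1, (7|11)=-1; sign (−1)^1·-1^1·-1^1 = -1.
(a,b)_∞: sgn(-2533289)=−, sgn(-253)=−, so -1.
(a,b)_17: α=1, u≡6; β=0, v≡9 (mod 17); (6|17)=-1, (9|17)=+1; sign (−1)^0·-1^0·+1^1 = +1.
(a,b)_5: α=2, u≡4; β=0, v≡2 (mod 5); (4|5)=+1, (2|5)=-1; sign (−1)^0·+1^0·-1^2 = +1.
(a,b)_3: α=-4, u≡1; β=-4, v≡2 (mod 3); (1|3)=+1, (2|3)=-1; sign (−1)^0·+1^-4·-1^-4 = +1.
(a,b)_2: α=-2, β=4; u≡7, v≡3 (mod 8); ε(u)ε(v)=1·1, αω(v)=-2·1, βω(u)=4·0; sum ≡ 1  ⇒  -1.
(a,b)_31: α=1, u≡19; β=0, v≡17 (mod 31); (19|31)=+1, (17|31)=-1; sign (−1)^0·+1^0·-1^1 = -1.
|Ram(-2533289, -253)| = 6, even; anisotropic at {2, 11, 19, 23, 31, ∞}.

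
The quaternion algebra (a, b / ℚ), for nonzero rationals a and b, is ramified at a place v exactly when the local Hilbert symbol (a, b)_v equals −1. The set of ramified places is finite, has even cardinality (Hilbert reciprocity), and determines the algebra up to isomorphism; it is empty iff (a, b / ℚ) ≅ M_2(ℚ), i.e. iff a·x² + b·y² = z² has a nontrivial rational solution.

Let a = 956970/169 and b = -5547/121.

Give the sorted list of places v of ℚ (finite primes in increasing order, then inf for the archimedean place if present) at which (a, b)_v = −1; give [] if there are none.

[2, 5]

Mod squares: a ≡ 2170, b ≡ -3. Check v ∈ {∞, 2, 3, 5, 7, 11, 13, 31, 43}.
v=31: a=31^1·(≡4), b=31^0·(≡20) mod 31; (4|31)=+1, (20|31)=+1; (−1)^{1·0·15}·(+1)^0·(+1)^1 = +1.
v=∞: 2170 > 0 and -3 < 0  ⇒  (a,b)_∞ = +1.
v=13: a=13^-2·(≡1), b=13^0·(≡1) mod 13; (1|13)=+1, (1|13)=+1; (−1)^{-2·0·6}·(+1)^0·(+1)^-2 = +1.
v=5: a=5^1·(≡1), b=5^0·(≡3) mod 5; (1|5)=+1, (3|5)=-1; (−1)^{1·0·2}·(+1)^0·(-1)^1 = -1.
v=3: a=3^2·(≡1), b=3^1·(≡2) mod 3; (1|3)=+1, (2|3)=-1; (−1)^{2·1·1}·(+1)^1·(-1)^2 = +1.
v=7: a=7^3·(≡4), b=7^0·(≡2) mod 7; (4|7)=+1, (2|7)=+1; (−1)^{3·0·3}·(+1)^0·(+1)^3 = +1.
v=11: a=11^0·(≡9), b=11^-2·(≡8) mod 11; (9|11)=+1, (8|11)=-1; (−1)^{0·-2·5}·(+1)^-2·(-1)^0 = +1.
v=43: a=43^0·(≡27), b=43^2·(≡38) mod 43; (27|43)=-1, (38|43)=+1; (−1)^{0·2·21}·(-1)^2·(+1)^0 = +1.
v=2: v_2(a)=1, v_2(b)=0; units ≡ 5, 5 (mod 8); ε·ε+αω+βω = 0·0+1·1+0·1 ≡ 1  ⇒  (a,b)_2 = -1.
(2170, -3 / ℚ) ramifies at {2, 5}: a division algebra.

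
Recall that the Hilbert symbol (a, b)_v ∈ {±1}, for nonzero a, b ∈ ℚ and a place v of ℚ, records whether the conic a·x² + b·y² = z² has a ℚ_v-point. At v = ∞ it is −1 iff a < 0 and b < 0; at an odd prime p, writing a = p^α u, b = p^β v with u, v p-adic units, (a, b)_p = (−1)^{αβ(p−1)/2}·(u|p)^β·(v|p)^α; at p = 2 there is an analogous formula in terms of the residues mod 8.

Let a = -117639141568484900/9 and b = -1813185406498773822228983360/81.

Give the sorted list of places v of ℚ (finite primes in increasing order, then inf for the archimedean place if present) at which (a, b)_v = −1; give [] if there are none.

(a, b) ≡ (-19721, -1221185) mod (ℚ^×)²; places V = {2, 3, 5, 7, 13, 23, 37, 41, ∞}.
(a,b)_23: α=2, u≡4; β=3, v≡18 (mod 23); (4|23)=+1, (18|23)=+1; sign (−1)^0·+1^3·+1^2 = +1.
(a,b)_3: α=-2, u≡1; β=-4, v≡1 (mod 3); (1|3)=+1, (1|3)=+1; sign (−1)^0·+1^-4·+1^-2 = +1.
(a,b)_∞: sgn(-19721)=−, sgn(-1221185)=−, so -1.
(a,b)_2: α=2, β=6; u≡7, v≡7 (mod 8); ε(u)ε(v)=1·1, αω(v)=2·0, βω(u)=6·0; sum ≡ 1  ⇒  -1.
(a,b)_7: α=2, u≡3; β=3, v≡5 (mod 7); (3|7)=-1, (5|7)=-1; sign (−1)^0·-1^3·-1^2 = -1.
(a,b)_13: α=1, u≡1; β=2, v≡1 (mod 13); (1|13)=+1, (1|13)=+1; sign (−1)^0·+1^2·+1^1 = +1.
(a,b)_5: α=2, u≡1; β=1, v≡3 (mod 5); (1|5)=+1, (3|5)=-1; sign (−1)^0·+1^1·-1^2 = +1.
(a,b)_37: α=3, u≡18; β=5, v≡34 (mod 37); (18|37)=-1, (34|37)=+1; sign (−1)^0·-1^5·+1^3 = -1.
(a,b)_41: α=3, u≡11; β=5, v≡14 (mod 41); (11|41)=-1, (14|41)=-1; sign (−1)^0·-1^5·-1^3 = +1.
(-19721, -1221185 / ℚ) ramifies at {2, 7, 37, ∞}: a division algebra.

[2, 7, 37, inf]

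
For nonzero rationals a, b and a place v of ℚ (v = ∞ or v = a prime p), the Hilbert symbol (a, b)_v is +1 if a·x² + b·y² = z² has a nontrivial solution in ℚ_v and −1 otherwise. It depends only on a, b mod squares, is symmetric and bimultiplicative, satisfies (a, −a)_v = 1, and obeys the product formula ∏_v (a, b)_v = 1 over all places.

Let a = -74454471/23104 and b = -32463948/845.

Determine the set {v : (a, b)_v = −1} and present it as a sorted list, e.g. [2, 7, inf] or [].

[11, inf]

(a, b) ≡ (-111, -140415) mod (ℚ^×)²; places V = {2, 3, 5, 7, 11, 13, 17, 19, 23, 37, ∞}.
(a,b)_2: α=-6, β=2; u≡1, v≡1 (mod 8); ε(u)ε(v)=0·0, αω(v)=-6·0, βω(u)=2·0; sum ≡ 0  ⇒  +1.
(a,b)_17: α=0, u≡4; β=2, v≡6 (mod 17); (4|17)=+1, (6|17)=-1; sign (−1)^0·+1^2·-1^0 = +1.
(a,b)_19: α=-2, u≡18; β=0, v≡13 (mod 19); (18|19)=-1, (13|19)=-1; sign (−1)^0·-1^0·-1^-2 = +1.
(a,b)_5: α=0, u≡1; β=-1, v≡3 (mod 5); (1|5)=+1, (3|5)=-1; sign (−1)^0·+1^-1·-1^0 = +1.
(a,b)_23: α=0, u≡4; β=1, v≡2 (mod 23); (4|23)=+1, (2|23)=+1; sign (−1)^0·+1^1·+1^0 = +1.
(a,b)_13: α=2, u≡8; β=-2, v≡11 (mod 13); (8|13)=-1, (11|13)=-1; sign (−1)^0·-1^-2·-1^2 = +1.
(a,b)_37: α=1, u≡30; β=1, v≡10 (mod 37); (30|37)=+1, (10|37)=+1; sign (−1)^0·+1^1·+1^1 = +1.
(a,b)_3: α=5, u≡2; β=1, v≡1 (mod 3); (2|3)=-1, (1|3)=+1; sign (−1)^1·-1^1·+1^5 = +1.
(a,b)_∞: sgn(-111)=−, sgn(-140415)=−, so -1.
(a,b)_11: α=0, u≡2; β=1, v≡6 (mod 11); (2|11)=-1, (6|11)=-1; sign (−1)^0·-1^1·-1^0 = -1.
(a,b)_7: α=2, u≡1; β=0, v≡3 (mod 7); (1|7)=+1, (3|7)=-1; sign (−1)^0·+1^0·-1^2 = +1.
|Ram(-111, -140415)| = 2, even; anisotropic at {11, ∞}.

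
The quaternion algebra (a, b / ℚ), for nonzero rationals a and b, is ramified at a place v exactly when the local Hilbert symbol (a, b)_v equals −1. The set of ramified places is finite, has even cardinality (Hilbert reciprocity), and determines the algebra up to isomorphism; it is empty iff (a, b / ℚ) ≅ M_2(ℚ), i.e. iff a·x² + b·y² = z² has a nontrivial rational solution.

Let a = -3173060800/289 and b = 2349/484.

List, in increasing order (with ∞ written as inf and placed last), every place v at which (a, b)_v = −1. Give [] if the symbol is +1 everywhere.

Mod squares: a ≡ -1983163, b ≡ 29. Check v ∈ {∞, 2, 3, 5, 7, 11, 13, 17, 19, 29, 31, 37}.
v=7: a=7^1·(≡4), b=7^0·(≡4) mod 7; (4|7)=+1, (4|7)=+1; (−1)^{1·0·3}·(+1)^0·(+1)^1 = +1.
v=37: a=37^1·(≡19), b=37^0·(≡6) mod 37; (19|37)=-1, (6|37)=-1; (−1)^{1·0·18}·(-1)^0·(-1)^1 = -1.
v=17: a=17^-2·(≡12), b=17^0·(≡11) mod 17; (12|17)=-1, (11|17)=-1; (−1)^{-2·0·8}·(-1)^0·(-1)^-2 = +1.
v=5: a=5^2·(≡2), b=5^0·(≡1) mod 5; (2|5)=-1, (1|5)=+1; (−1)^{2·0·2}·(-1)^0·(+1)^2 = +1.
v=19: a=19^1·(≡9), b=19^0·(≡14) mod 19; (9|19)=+1, (14|19)=-1; (−1)^{1·0·9}·(+1)^0·(-1)^1 = -1.
v=∞: -1983163 < 0 and 29 > 0  ⇒  (a,b)_∞ = +1.
v=13: a=13^1·(≡10), b=13^0·(≡3) mod 13; (10|13)=+1, (3|13)=+1; (−1)^{1·0·6}·(+1)^0·(+1)^1 = +1.
v=31: a=31^1·(≡24), b=31^0·(≡29) mod 31; (24|31)=-1, (29|31)=-1; (−1)^{1·0·15}·(-1)^0·(-1)^1 = -1.
v=29: a=29^0·(≡19), b=29^1·(≡20) mod 29; (19|29)=-1, (20|29)=+1; (−1)^{0·1·14}·(-1)^1·(+1)^0 = -1.
v=3: a=3^0·(≡2), b=3^4·(≡2) mod 3; (2|3)=-1, (2|3)=-1; (−1)^{0·4·1}·(-1)^4·(-1)^0 = +1.
v=2: v_2(a)=6, v_2(b)=-2; units ≡ 5, 5 (mod 8); ε·ε+αω+βω = 0·0+6·1+-2·1 ≡ 0  ⇒  (a,b)_2 = +1.
v=11: a=11^0·(≡1), b=11^-2·(≡7) mod 11; (1|11)=+1, (7|11)=-1; (−1)^{0·-2·5}·(+1)^-2·(-1)^0 = +1.
|Ram(-1983163, 29)| = 4, even; anisotropic at {19, 29, 31, 37}.

[19, 29, 31, 37]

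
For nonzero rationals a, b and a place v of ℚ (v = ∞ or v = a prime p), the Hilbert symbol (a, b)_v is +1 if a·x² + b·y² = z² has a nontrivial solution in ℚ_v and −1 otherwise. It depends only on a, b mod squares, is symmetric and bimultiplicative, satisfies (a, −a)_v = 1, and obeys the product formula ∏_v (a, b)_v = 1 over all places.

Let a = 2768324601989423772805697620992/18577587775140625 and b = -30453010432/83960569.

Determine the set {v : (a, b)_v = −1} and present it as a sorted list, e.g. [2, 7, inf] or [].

[2, 3, 37, 41]

Mod squares: a ≡ 1988787, b ≡ -43993. Check v ∈ {∞, 2, 3, 5, 7, 11, 13, 17, 19, 23, 29, 37, 41}.
v=23: a=23^1·(≡16), b=23^0·(≡8) mod 23; (16|23)=+1, (8|23)=+1; (−1)^{1·0·11}·(+1)^0·(+1)^1 = +1.
v=2: v_2(a)=10, v_2(b)=12; units ≡ 3, 7 (mod 8); ε·ε+αω+βω = 1·1+10·0+12·1 ≡ 1  ⇒  (a,b)_2 = -1.
v=7: a=7^-6·(≡6), b=7^-4·(≡4) mod 7; (6|7)=-1, (4|7)=+1; (−1)^{-6·-4·3}·(-1)^-4·(+1)^-6 = +1.
v=17: a=17^-4·(≡13), b=17^-2·(≡11) mod 17; (13|17)=+1, (11|17)=-1; (−1)^{-4·-2·8}·(+1)^-2·(-1)^-4 = +1.
v=3: a=3^5·(≡1), b=3^0·(≡2) mod 3; (1|3)=+1, (2|3)=-1; (−1)^{5·0·1}·(+1)^0·(-1)^5 = -1.
v=19: a=19^3·(≡10), b=19^0·(≡4) mod 19; (10|19)=-1, (4|19)=+1; (−1)^{3·0·9}·(-1)^0·(+1)^3 = +1.
v=∞: 1988787 > 0 and -43993 < 0  ⇒  (a,b)_∞ = +1.
v=5: a=5^-6·(≡3), b=5^0·(≡2) mod 5; (3|5)=-1, (2|5)=-1; (−1)^{-6·0·2}·(-1)^0·(-1)^-6 = +1.
v=41: a=41^3·(≡5), b=41^1·(≡27) mod 41; (5|41)=+1, (27|41)=-1; (−1)^{3·1·20}·(+1)^1·(-1)^3 = -1.
v=11: a=11^-2·(≡5), b=11^-2·(≡10) mod 11; (5|11)=+1, (10|11)=-1; (−1)^{-2·-2·5}·(+1)^-2·(-1)^-2 = +1.
v=37: a=37^3·(≡26), b=37^1·(≡18) mod 37; (26|37)=+1, (18|37)=-1; (−1)^{3·1·18}·(+1)^1·(-1)^3 = -1.
v=13: a=13^4·(≡2), b=13^2·(≡3) mod 13; (2|13)=-1, (3|13)=+1; (−1)^{4·2·6}·(-1)^2·(+1)^4 = +1.
v=29: a=29^4·(≡28), b=29^1·(≡25) mod 29; (28|29)=+1, (25|29)=+1; (−1)^{4·1·14}·(+1)^1·(+1)^4 = +1.
Ram(1988787, -43993) = {2, 3, 37, 41}; no ℚ_2-point on the conic.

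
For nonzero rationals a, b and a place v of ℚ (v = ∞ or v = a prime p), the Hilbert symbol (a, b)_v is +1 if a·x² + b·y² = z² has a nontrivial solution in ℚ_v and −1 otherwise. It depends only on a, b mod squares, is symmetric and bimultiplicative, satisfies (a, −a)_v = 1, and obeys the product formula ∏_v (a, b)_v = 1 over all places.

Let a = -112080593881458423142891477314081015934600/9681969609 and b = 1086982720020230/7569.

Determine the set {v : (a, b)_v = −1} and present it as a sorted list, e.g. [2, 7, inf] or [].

[17, 31, 41, 53]

(a, b) ≡ (-1481986, 5270) mod (ℚ^×)²; places V = {2, 3, 5, 11, 13, 17, 19, 23, 29, 31, 41, 53, ∞}.
(a,b)_3: α=-4, u≡2; β=-2, v≡2 (mod 3); (2|3)=-1, (2|3)=-1; sign (−1)^0·-1^-2·-1^-4 = +1.
(a,b)_53: α=5, u≡12; β=2, v≡19 (mod 53); (12|53)=-1, (19|53)=-1; sign (−1)^0·-1^2·-1^5 = -1.
(a,b)_5: α=2, u≡4; β=1, v≡4 (mod 5); (4|5)=+1, (4|5)=+1; sign (−1)^0·+1^1·+1^2 = +1.
(a,b)_23: α=2, u≡22; β=0, v≡13 (mod 23); (22|23)=-1, (13|23)=+1; sign (−1)^0·-1^0·+1^2 = +1.
(a,b)_29: α=-4, u≡7; β=-2, v≡17 (mod 29); (7|29)=+1, (17|29)=-1; sign (−1)^0·+1^-2·-1^-4 = +1.
(a,b)_41: α=5, u≡39; β=2, v≡30 (mod 41); (39|41)=+1, (30|41)=-1; sign (−1)^0·+1^2·-1^5 = -1.
(a,b)_11: α=7, u≡7; β=2, v≡5 (mod 11); (7|11)=-1, (5|11)=+1; sign (−1)^0·-1^2·+1^7 = +1.
(a,b)_2: α=3, β=1; u≡7, v≡3 (mod 8); ε(u)ε(v)=1·1, αω(v)=3·1, βω(u)=1·0; sum ≡ 0  ⇒  +1.
(a,b)_19: α=4, u≡14; β=2, v≡1 (mod 19); (14|19)=-1, (1|19)=+1; sign (−1)^0·-1^2·+1^4 = +1.
(a,b)_13: α=-2, u≡1; β=0, v≡11 (mod 13); (1|13)=+1, (11|13)=-1; sign (−1)^0·+1^0·-1^-2 = +1.
(a,b)_31: α=3, u≡30; β=1, v≡23 (mod 31); (30|31)=-1, (23|31)=-1; sign (−1)^1·-1^1·-1^3 = -1.
(a,b)_∞: sgn(-1481986)=−, sgn(5270)=+, so +1.
(a,b)_17: α=2, u≡7; β=1, v≡4 (mod 17); (7|17)=-1, (4|17)=+1; sign (−1)^0·-1^1·+1^2 = -1.
(-1481986, 5270 / ℚ) ramifies at {17, 31, 41, 53}: a division algebra.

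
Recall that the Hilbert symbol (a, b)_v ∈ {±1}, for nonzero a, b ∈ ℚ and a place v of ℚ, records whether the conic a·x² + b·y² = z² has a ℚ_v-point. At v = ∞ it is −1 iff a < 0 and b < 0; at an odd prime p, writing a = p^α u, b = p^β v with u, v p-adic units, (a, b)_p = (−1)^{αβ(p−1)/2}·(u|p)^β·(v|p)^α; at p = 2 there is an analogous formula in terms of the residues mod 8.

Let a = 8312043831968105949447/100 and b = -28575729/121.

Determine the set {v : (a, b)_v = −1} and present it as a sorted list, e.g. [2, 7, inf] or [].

[2, 7, 23, 41]

(a, b) ≡ (11063, -3175081) mod (ℚ^×)²; places V = {2, 3, 5, 7, 11, 13, 23, 37, 41, ∞}.
(a,b)_41: α=2, u≡19; β=1, v≡5 (mod 41); (19|41)=-1, (5|41)=+1; sign (−1)^0·-1^1·+1^2 = -1.
(a,b)_23: α=3, u≡15; β=1, v≡10 (mod 23); (15|23)=-1, (10|23)=-1; sign (−1)^1·-1^1·-1^3 = -1.
(a,b)_3: α=2, u≡2; β=2, v≡2 (mod 3); (2|3)=-1, (2|3)=-1; sign (−1)^0·-1^2·-1^2 = +1.
(a,b)_7: α=4, u≡6; β=1, v≡3 (mod 7); (6|7)=-1, (3|7)=-1; sign (−1)^0·-1^1·-1^4 = -1.
(a,b)_∞: sgn(11063)=+, sgn(-3175081)=−, so +1.
(a,b)_37: α=3, u≡33; β=1, v≡28 (mod 37); (33|37)=+1, (28|37)=+1; sign (−1)^0·+1^1·+1^3 = +1.
(a,b)_13: α=5, u≡2; β=1, v≡6 (mod 13); (2|13)=-1, (6|13)=-1; sign (−1)^0·-1^1·-1^5 = +1.
(a,b)_11: α=0, u≡2; β=-2, v≡5 (mod 11); (2|11)=-1, (5|11)=+1; sign (−1)^0·-1^-2·+1^0 = +1.
(a,b)_5: α=-2, u≡3; β=0, v≡1 (mod 5); (3|5)=-1, (1|5)=+1; sign (−1)^0·-1^0·+1^-2 = +1.
(a,b)_2: α=-2, β=0; u≡7, v≡7 (mod 8); ε(u)ε(v)=1·1, αω(v)=-2·0, βω(u)=0·0; sum ≡ 1  ⇒  -1.
Ram(11063, -3175081) = {2, 7, 23, 41}; no ℚ_2-point on the conic.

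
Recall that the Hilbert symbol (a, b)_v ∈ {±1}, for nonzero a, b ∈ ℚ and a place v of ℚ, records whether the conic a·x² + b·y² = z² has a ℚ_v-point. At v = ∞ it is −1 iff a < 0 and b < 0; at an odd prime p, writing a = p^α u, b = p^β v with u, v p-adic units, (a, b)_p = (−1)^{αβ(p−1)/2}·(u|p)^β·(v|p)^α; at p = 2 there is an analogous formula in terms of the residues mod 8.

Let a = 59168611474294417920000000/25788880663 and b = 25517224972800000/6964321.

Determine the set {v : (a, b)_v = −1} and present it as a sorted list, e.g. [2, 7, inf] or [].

Mod squares: a ≡ 3990, b ≡ 5. Check v ∈ {∞, 2, 3, 5, 7, 11, 13, 19, 23, 29, 41}.
v=∞: 3990 > 0 and 5 > 0  ⇒  (a,b)_∞ = +1.
v=29: a=29^-2·(≡21), b=29^-2·(≡1) mod 29; (21|29)=-1, (1|29)=+1; (−1)^{-2·-2·14}·(-1)^-2·(+1)^-2 = +1.
v=11: a=11^6·(≡2), b=11^4·(≡1) mod 11; (2|11)=-1, (1|11)=+1; (−1)^{6·4·5}·(-1)^4·(+1)^6 = +1.
v=5: a=5^7·(≡2), b=5^5·(≡1) mod 5; (2|5)=-1, (1|5)=+1; (−1)^{7·5·2}·(-1)^5·(+1)^7 = -1.
v=2: v_2(a)=15, v_2(b)=12; units ≡ 3, 5 (mod 8); ε·ε+αω+βω = 1·0+15·1+12·1 ≡ 1  ⇒  (a,b)_2 = -1.
v=13: a=13^-2·(≡3), b=13^-2·(≡2) mod 13; (3|13)=+1, (2|13)=-1; (−1)^{-2·-2·6}·(+1)^-2·(-1)^-2 = +1.
v=41: a=41^4·(≡35), b=41^2·(≡40) mod 41; (35|41)=-1, (40|41)=+1; (−1)^{4·2·20}·(-1)^2·(+1)^4 = +1.
v=7: a=7^-3·(≡5), b=7^-2·(≡6) mod 7; (5|7)=-1, (6|7)=-1; (−1)^{-3·-2·3}·(-1)^-2·(-1)^-3 = -1.
v=3: a=3^5·(≡1), b=3^4·(≡2) mod 3; (1|3)=+1, (2|3)=-1; (−1)^{5·4·1}·(+1)^4·(-1)^5 = -1.
v=19: a=19^1·(≡5), b=19^0·(≡1) mod 19; (5|19)=+1, (1|19)=+1; (−1)^{1·0·9}·(+1)^0·(+1)^1 = +1.
v=23: a=23^-2·(≡10), b=23^0·(≡17) mod 23; (10|23)=-1, (17|23)=-1; (−1)^{-2·0·11}·(-1)^0·(-1)^-2 = +1.
(3990, 5 / ℚ) ramifies at {2, 3, 5, 7}: a division algebra.

[2, 3, 5, 7]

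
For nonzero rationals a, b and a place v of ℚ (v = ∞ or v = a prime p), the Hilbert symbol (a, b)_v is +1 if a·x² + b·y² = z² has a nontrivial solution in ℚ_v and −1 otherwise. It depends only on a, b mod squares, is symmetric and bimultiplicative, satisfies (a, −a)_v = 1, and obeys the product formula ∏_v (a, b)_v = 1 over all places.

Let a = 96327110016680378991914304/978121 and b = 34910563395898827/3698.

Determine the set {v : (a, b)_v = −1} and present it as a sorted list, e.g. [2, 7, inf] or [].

[2, 17]

(a, b) ≡ (106981, 806) mod (ℚ^×)²; places V = {2, 3, 7, 13, 17, 23, 29, 31, 43, ∞}.
(a,b)_29: α=5, u≡6; β=4, v≡28 (mod 29); (6|29)=+1, (28|29)=+1; sign (−1)^0·+1^4·+1^5 = +1.
(a,b)_31: α=5, u≡28; β=3, v≡23 (mod 31); (28|31)=+1, (23|31)=-1; sign (−1)^1·+1^3·-1^5 = +1.
(a,b)_∞: sgn(106981)=+, sgn(806)=+, so +1.
(a,b)_43: α=-2, u≡31; β=-2, v≡29 (mod 43); (31|43)=+1, (29|43)=-1; sign (−1)^0·+1^-2·-1^-2 = +1.
(a,b)_2: α=6, β=-1; u≡5, v≡3 (mod 8); ε(u)ε(v)=0·1, αω(v)=6·1, βω(u)=-1·1; sum ≡ 1  ⇒  -1.
(a,b)_7: α=3, u≡1; β=2, v≡2 (mod 7); (1|7)=+1, (2|7)=+1; sign (−1)^0·+1^2·+1^3 = +1.
(a,b)_17: α=3, u≡7; β=2, v≡14 (mod 17); (7|17)=-1, (14|17)=-1; sign (−1)^0·-1^2·-1^3 = -1.
(a,b)_13: α=2, u≡10; β=1, v≡1 (mod 13); (10|13)=+1, (1|13)=+1; sign (−1)^0·+1^1·+1^2 = +1.
(a,b)_3: α=2, u≡1; β=2, v≡2 (mod 3); (1|3)=+1, (2|3)=-1; sign (−1)^0·+1^2·-1^2 = +1.
(a,b)_23: α=-2, u≡6; β=0, v≡1 (mod 23); (6|23)=+1, (1|23)=+1; sign (−1)^0·+1^0·+1^-2 = +1.
(106981, 806 / ℚ) ramifies at {2, 17}: a division algebra.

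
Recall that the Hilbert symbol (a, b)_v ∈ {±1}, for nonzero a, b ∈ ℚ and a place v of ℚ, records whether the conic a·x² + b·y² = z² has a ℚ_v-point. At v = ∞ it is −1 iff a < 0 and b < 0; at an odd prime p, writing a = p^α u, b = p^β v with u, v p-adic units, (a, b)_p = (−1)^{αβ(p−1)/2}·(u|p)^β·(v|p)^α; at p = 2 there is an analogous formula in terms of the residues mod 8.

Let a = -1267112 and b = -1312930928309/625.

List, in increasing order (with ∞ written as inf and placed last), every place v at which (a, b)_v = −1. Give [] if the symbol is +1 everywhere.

[7, 11, 13, inf]

Mod squares: a ≡ -2618, b ≡ -221. Check v ∈ {∞, 2, 5, 7, 11, 13, 17}.
v=5: a=5^0·(≡3), b=5^-4·(≡1) mod 5; (3|5)=-1, (1|5)=+1; (−1)^{0·-4·2}·(-1)^-4·(+1)^0 = +1.
v=17: a=17^1·(≡9), b=17^1·(≡16) mod 17; (9|17)=+1, (16|17)=+1; (−1)^{1·1·8}·(+1)^1·(+1)^1 = +1.
v=∞: -2618 < 0 and -221 < 0  ⇒  (a,b)_∞ = -1.
v=2: v_2(a)=3, v_2(b)=0; units ≡ 3, 3 (mod 8); ε·ε+αω+βω = 1·1+3·1+0·1 ≡ 0  ⇒  (a,b)_2 = +1.
v=13: a=13^0·(≡11), b=13^3·(≡9) mod 13; (11|13)=-1, (9|13)=+1; (−1)^{0·3·6}·(-1)^3·(+1)^0 = -1.
v=7: a=7^1·(≡4), b=7^4·(≡6) mod 7; (4|7)=+1, (6|7)=-1; (−1)^{1·4·3}·(+1)^4·(-1)^1 = -1.
v=11: a=11^3·(≡5), b=11^4·(≡6) mod 11; (5|11)=+1, (6|11)=-1; (−1)^{3·4·5}·(+1)^4·(-1)^3 = -1.
(-2618, -221 / ℚ) ramifies at {7, 11, 13, ∞}: a division algebra.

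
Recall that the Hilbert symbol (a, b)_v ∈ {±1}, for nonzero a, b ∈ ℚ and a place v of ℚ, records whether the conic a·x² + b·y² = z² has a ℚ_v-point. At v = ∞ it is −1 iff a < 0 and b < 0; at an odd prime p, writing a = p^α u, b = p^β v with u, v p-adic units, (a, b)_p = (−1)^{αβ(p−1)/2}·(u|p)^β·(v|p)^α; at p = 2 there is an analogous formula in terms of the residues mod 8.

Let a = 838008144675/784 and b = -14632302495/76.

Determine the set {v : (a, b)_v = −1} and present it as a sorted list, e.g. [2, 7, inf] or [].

[2, 3, 5, 19, 23, 29, 37, 47]

Mod squares: a ≡ 22038347, b ≡ -330575205. Check v ∈ {∞, 2, 3, 5, 7, 13, 19, 23, 29, 37, 47}.
v=29: a=29^1·(≡17), b=29^3·(≡24) mod 29; (17|29)=-1, (24|29)=+1; (−1)^{1·3·14}·(-1)^3·(+1)^1 = -1.
v=23: a=23^1·(≡4), b=23^1·(≡6) mod 23; (4|23)=+1, (6|23)=+1; (−1)^{1·1·11}·(+1)^1·(+1)^1 = -1.
v=13: a=13^2·(≡6), b=13^0·(≡9) mod 13; (6|13)=-1, (9|13)=+1; (−1)^{2·0·6}·(-1)^0·(+1)^2 = +1.
v=∞: 22038347 > 0 and -330575205 < 0  ⇒  (a,b)_∞ = +1.
v=5: a=5^2·(≡3), b=5^1·(≡1) mod 5; (3|5)=-1, (1|5)=+1; (−1)^{2·1·2}·(-1)^1·(+1)^2 = -1.
v=2: v_2(a)=-4, v_2(b)=-2; units ≡ 3, 3 (mod 8); ε·ε+αω+βω = 1·1+-4·1+-2·1 ≡ 1  ⇒  (a,b)_2 = -1.
v=3: a=3^2·(≡2), b=3^1·(≡2) mod 3; (2|3)=-1, (2|3)=-1; (−1)^{2·1·1}·(-1)^1·(-1)^2 = -1.
v=7: a=7^-2·(≡1), b=7^0·(≡6) mod 7; (1|7)=+1, (6|7)=-1; (−1)^{-2·0·3}·(+1)^0·(-1)^-2 = +1.
v=19: a=19^1·(≡5), b=19^-1·(≡5) mod 19; (5|19)=+1, (5|19)=+1; (−1)^{1·-1·9}·(+1)^-1·(+1)^1 = -1.
v=47: a=47^1·(≡40), b=47^1·(≡46) mod 47; (40|47)=-1, (46|47)=-1; (−1)^{1·1·23}·(-1)^1·(-1)^1 = -1.
v=37: a=37^1·(≡8), b=37^1·(≡10) mod 37; (8|37)=-1, (10|37)=+1; (−1)^{1·1·18}·(-1)^1·(+1)^1 = -1.
|Ram(22038347, -330575205)| = 8, even; anisotropic at {2, 3, 5, 19, 23, 29, 37, 47}.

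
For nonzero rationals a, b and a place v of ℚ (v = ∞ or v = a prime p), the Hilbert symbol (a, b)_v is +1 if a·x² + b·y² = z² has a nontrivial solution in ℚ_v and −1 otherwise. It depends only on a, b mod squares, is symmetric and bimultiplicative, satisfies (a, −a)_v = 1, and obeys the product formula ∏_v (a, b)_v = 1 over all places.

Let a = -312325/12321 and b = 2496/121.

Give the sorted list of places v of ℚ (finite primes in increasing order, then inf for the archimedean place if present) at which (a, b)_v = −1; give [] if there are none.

Mod squares: a ≡ -13, b ≡ 39. Check v ∈ {∞, 2, 3, 5, 11, 13, 31, 37}.
v=37: a=37^-2·(≡32), b=37^0·(≡35) mod 37; (32|37)=-1, (35|37)=-1; (−1)^{-2·0·18}·(-1)^0·(-1)^-2 = +1.
v=2: v_2(a)=0, v_2(b)=6; units ≡ 3, 7 (mod 8); ε·ε+αω+βω = 1·1+0·0+6·1 ≡ 1  ⇒  (a,b)_2 = -1.
v=3: a=3^-2·(≡2), b=3^1·(≡1) mod 3; (2|3)=-1, (1|3)=+1; (−1)^{-2·1·1}·(-1)^1·(+1)^-2 = -1.
v=13: a=13^1·(≡9), b=13^1·(≡9) mod 13; (9|13)=+1, (9|13)=+1; (−1)^{1·1·6}·(+1)^1·(+1)^1 = +1.
v=5: a=5^2·(≡2), b=5^0·(≡1) mod 5; (2|5)=-1, (1|5)=+1; (−1)^{2·0·2}·(-1)^0·(+1)^2 = +1.
v=31: a=31^2·(≡10), b=31^0·(≡5) mod 31; (10|31)=+1, (5|31)=+1; (−1)^{2·0·15}·(+1)^0·(+1)^2 = +1.
v=11: a=11^0·(≡9), b=11^-2·(≡10) mod 11; (9|11)=+1, (10|11)=-1; (−1)^{0·-2·5}·(+1)^-2·(-1)^0 = +1.
v=∞: -13 < 0 and 39 > 0  ⇒  (a,b)_∞ = +1.
Ram(-13, 39) = {2, 3}; no ℚ_2-point on the conic.

[2, 3]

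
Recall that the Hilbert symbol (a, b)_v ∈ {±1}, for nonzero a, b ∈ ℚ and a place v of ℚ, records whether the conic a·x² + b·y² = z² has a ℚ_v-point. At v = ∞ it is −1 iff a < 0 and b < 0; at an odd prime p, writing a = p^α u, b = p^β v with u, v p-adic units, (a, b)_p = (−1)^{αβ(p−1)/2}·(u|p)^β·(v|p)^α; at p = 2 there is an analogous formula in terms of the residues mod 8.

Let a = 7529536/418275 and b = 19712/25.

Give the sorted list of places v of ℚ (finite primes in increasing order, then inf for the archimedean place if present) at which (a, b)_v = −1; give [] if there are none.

[]

(a, b) ≡ (11, 77) mod (ℚ^×)²; places V = {2, 3, 5, 7, 11, 13, ∞}.
(a,b)_5: α=-2, u≡1; β=-2, v≡2 (mod 5); (1|5)=+1, (2|5)=-1; sign (−1)^0·+1^-2·-1^-2 = +1.
(a,b)_∞: sgn(11)=+, sgn(77)=+, so +1.
(a,b)_3: α=-2, u≡2; β=0, v≡2 (mod 3); (2|3)=-1, (2|3)=-1; sign (−1)^0·-1^0·-1^-2 = +1.
(a,b)_13: α=-2, u≡8; β=0, v≡9 (mod 13); (8|13)=-1, (9|13)=+1; sign (−1)^0·-1^0·+1^-2 = +1.
(a,b)_2: α=6, β=8; u≡3, v≡5 (mod 8); ε(u)ε(v)=1·0, αω(v)=6·1, βω(u)=8·1; sum ≡ 0  ⇒  +1.
(a,b)_11: α=-1, u≡4; β=1, v≡7 (mod 11); (4|11)=+1, (7|11)=-1; sign (−1)^1·+1^1·-1^-1 = +1.
(a,b)_7: α=6, u≡2; β=1, v≡4 (mod 7); (2|7)=+1, (4|7)=+1; sign (−1)^0·+1^1·+1^6 = +1.
Ram(a, b) = ∅: the form 11·x² + 77·y² − z² is isotropic over every ℚ_v, so by Hasse–Minkowski it is isotropic over ℚ.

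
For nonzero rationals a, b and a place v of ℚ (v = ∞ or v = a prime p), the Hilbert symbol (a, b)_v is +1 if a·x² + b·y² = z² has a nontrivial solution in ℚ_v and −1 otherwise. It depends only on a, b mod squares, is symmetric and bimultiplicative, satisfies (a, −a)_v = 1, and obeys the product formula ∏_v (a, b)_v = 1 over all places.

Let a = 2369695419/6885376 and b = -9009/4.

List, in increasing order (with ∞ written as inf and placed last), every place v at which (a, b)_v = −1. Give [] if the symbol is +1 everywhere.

Mod squares: a ≡ 91, b ≡ -1001. Check v ∈ {∞, 2, 3, 7, 11, 13, 41}.
v=3: a=3^12·(≡1), b=3^2·(≡1) mod 3; (1|3)=+1, (1|3)=+1; (−1)^{12·2·1}·(+1)^2·(+1)^12 = +1.
v=∞: 91 > 0 and -1001 < 0  ⇒  (a,b)_∞ = +1.
v=2: v_2(a)=-12, v_2(b)=-2; units ≡ 3, 7 (mod 8); ε·ε+αω+βω = 1·1+-12·0+-2·1 ≡ 1  ⇒  (a,b)_2 = -1.
v=41: a=41^-2·(≡18), b=41^0·(≡13) mod 41; (18|41)=+1, (13|41)=-1; (−1)^{-2·0·20}·(+1)^0·(-1)^-2 = +1.
v=7: a=7^3·(≡6), b=7^1·(≡2) mod 7; (6|7)=-1, (2|7)=+1; (−1)^{3·1·3}·(-1)^1·(+1)^3 = +1.
v=11: a=11^0·(≡1), b=11^1·(≡7) mod 11; (1|11)=+1, (7|11)=-1; (−1)^{0·1·5}·(+1)^1·(-1)^0 = +1.
v=13: a=13^1·(≡11), b=13^1·(≡12) mod 13; (11|13)=-1, (12|13)=+1; (−1)^{1·1·6}·(-1)^1·(+1)^1 = -1.
(91, -1001 / ℚ) ramifies at {2, 13}: a division algebra.

[2, 13]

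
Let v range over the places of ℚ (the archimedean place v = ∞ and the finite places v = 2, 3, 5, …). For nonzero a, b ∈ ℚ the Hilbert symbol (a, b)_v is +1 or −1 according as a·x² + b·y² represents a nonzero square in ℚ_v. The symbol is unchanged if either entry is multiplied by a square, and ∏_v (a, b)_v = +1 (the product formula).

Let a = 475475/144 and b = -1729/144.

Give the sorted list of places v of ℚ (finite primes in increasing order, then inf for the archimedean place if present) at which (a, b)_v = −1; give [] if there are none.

[2, 13]

Mod squares: a ≡ 19019, b ≡ -1729. Check v ∈ {∞, 2, 3, 5, 7, 11, 13, 19}.
v=13: a=13^1·(≡6), b=13^1·(≡10) mod 13; (6|13)=-1, (10|13)=+1; (−1)^{1·1·6}·(-1)^1·(+1)^1 = -1.
v=2: v_2(a)=-4, v_2(b)=-4; units ≡ 3, 7 (mod 8); ε·ε+αω+βω = 1·1+-4·0+-4·1 ≡ 1  ⇒  (a,b)_2 = -1.
v=11: a=11^1·(≡6), b=11^0·(≡9) mod 11; (6|11)=-1, (9|11)=+1; (−1)^{1·0·5}·(-1)^0·(+1)^1 = +1.
v=3: a=3^-2·(≡2), b=3^-2·(≡2) mod 3; (2|3)=-1, (2|3)=-1; (−1)^{-2·-2·1}·(-1)^-2·(-1)^-2 = +1.
v=7: a=7^1·(≡1), b=7^1·(≡3) mod 7; (1|7)=+1, (3|7)=-1; (−1)^{1·1·3}·(+1)^1·(-1)^1 = +1.
v=19: a=19^1·(≡14), b=19^1·(≡9) mod 19; (14|19)=-1, (9|19)=+1; (−1)^{1·1·9}·(-1)^1·(+1)^1 = +1.
v=5: a=5^2·(≡1), b=5^0·(≡4) mod 5; (1|5)=+1, (4|5)=+1; (−1)^{2·0·2}·(+1)^0·(+1)^2 = +1.
v=∞: 19019 > 0 and -1729 < 0  ⇒  (a,b)_∞ = +1.
Ram(19019, -1729) = {2, 13}; no ℚ_2-point on the conic.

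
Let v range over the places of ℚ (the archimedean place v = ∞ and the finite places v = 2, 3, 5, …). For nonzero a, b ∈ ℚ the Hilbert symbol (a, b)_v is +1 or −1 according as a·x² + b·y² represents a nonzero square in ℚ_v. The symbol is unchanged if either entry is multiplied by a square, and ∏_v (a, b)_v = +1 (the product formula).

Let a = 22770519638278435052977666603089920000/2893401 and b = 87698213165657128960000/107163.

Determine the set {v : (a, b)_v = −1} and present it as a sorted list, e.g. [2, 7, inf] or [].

(a, b) ≡ (674498, 1708347) mod (ℚ^×)²; places V = {2, 3, 5, 7, 11, 13, 17, 19, 23, 31, 41, 43, ∞}.
(a,b)_17: α=2, u≡12; β=1, v≡9 (mod 17); (12|17)=-1, (9|17)=+1; sign (−1)^0·-1^1·+1^2 = -1.
(a,b)_13: α=2, u≡2; β=0, v≡9 (mod 13); (2|13)=-1, (9|13)=+1; sign (−1)^0·-1^0·+1^2 = +1.
(a,b)_∞: sgn(674498)=+, sgn(1708347)=+, so +1.
(a,b)_7: α=-2, u≡5; β=-2, v≡4 (mod 7); (5|7)=-1, (4|7)=+1; sign (−1)^0·-1^-2·+1^-2 = +1.
(a,b)_23: α=3, u≡6; β=2, v≡15 (mod 23); (6|23)=+1, (15|23)=-1; sign (−1)^0·+1^2·-1^3 = -1.
(a,b)_19: α=2, u≡5; β=1, v≡11 (mod 19); (5|19)=+1, (11|19)=+1; sign (−1)^0·+1^1·+1^2 = +1.
(a,b)_11: α=1, u≡3; β=0, v≡9 (mod 11); (3|11)=+1, (9|11)=+1; sign (−1)^0·+1^0·+1^1 = +1.
(a,b)_41: α=2, u≡15; β=1, v≡35 (mod 41); (15|41)=-1, (35|41)=-1; sign (−1)^0·-1^1·-1^2 = -1.
(a,b)_3: α=-10, u≡2; β=-7, v≡1 (mod 3); (2|3)=-1, (1|3)=+1; sign (−1)^0·-1^-7·+1^-10 = -1.
(a,b)_31: α=3, u≡29; β=2, v≡30 (mod 31); (29|31)=-1, (30|31)=-1; sign (−1)^0·-1^2·-1^3 = -1.
(a,b)_43: α=5, u≡39; β=3, v≡1 (mod 43); (39|43)=-1, (1|43)=+1; sign (−1)^1·-1^3·+1^5 = +1.
(a,b)_2: α=21, β=18; u≡1, v≡3 (mod 8); ε(u)ε(v)=0·1, αω(v)=21·1, βω(u)=18·0; sum ≡ 1  ⇒  -1.
(a,b)_5: α=4, u≡2; β=4, v≡2 (mod 5); (2|5)=-1, (2|5)=-1; sign (−1)^0·-1^4·-1^4 = +1.
|Ram(674498, 1708347)| = 6, even; anisotropic at {2, 3, 17, 23, 31, 41}.

[2, 3, 17, 23, 31, 41]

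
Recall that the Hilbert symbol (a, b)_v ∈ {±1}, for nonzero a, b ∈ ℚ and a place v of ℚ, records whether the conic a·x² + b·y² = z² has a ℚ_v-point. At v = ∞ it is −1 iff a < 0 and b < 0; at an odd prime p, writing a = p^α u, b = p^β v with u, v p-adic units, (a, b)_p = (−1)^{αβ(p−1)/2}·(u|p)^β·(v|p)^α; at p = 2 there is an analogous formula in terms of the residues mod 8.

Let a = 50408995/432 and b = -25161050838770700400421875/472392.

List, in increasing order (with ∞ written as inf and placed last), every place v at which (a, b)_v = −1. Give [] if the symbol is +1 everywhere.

[7, 11]

Mod squares: a ≡ 62985, b ≡ -646646. Check v ∈ {∞, 2, 3, 5, 7, 11, 13, 17, 19}.
v=5: a=5^1·(≡2), b=5^6·(≡4) mod 5; (2|5)=-1, (4|5)=+1; (−1)^{1·6·2}·(-1)^6·(+1)^1 = +1.
v=19: a=19^1·(≡11), b=19^3·(≡13) mod 19; (11|19)=+1, (13|19)=-1; (−1)^{1·3·9}·(+1)^3·(-1)^1 = +1.
v=2: v_2(a)=-4, v_2(b)=-3; units ≡ 1, 5 (mod 8); ε·ε+αω+βω = 0·0+-4·1+-3·0 ≡ 0  ⇒  (a,b)_2 = +1.
v=13: a=13^1·(≡9), b=13^3·(≡10) mod 13; (9|13)=+1, (10|13)=+1; (−1)^{1·3·6}·(+1)^3·(+1)^1 = +1.
v=17: a=17^1·(≡16), b=17^3·(≡16) mod 17; (16|17)=+1, (16|17)=+1; (−1)^{1·3·8}·(+1)^3·(+1)^1 = +1.
v=11: a=11^0·(≡7), b=11^1·(≡4) mod 11; (7|11)=-1, (4|11)=+1; (−1)^{0·1·5}·(-1)^1·(+1)^0 = -1.
v=∞: 62985 > 0 and -646646 < 0  ⇒  (a,b)_∞ = +1.
v=3: a=3^-3·(≡1), b=3^-10·(≡1) mod 3; (1|3)=+1, (1|3)=+1; (−1)^{-3·-10·1}·(+1)^-10·(+1)^-3 = +1.
v=7: a=7^4·(≡6), b=7^11·(≡1) mod 7; (6|7)=-1, (1|7)=+1; (−1)^{4·11·3}·(-1)^11·(+1)^4 = -1.
Ram(62985, -646646) = {7, 11}; no ℚ_7-point on the conic.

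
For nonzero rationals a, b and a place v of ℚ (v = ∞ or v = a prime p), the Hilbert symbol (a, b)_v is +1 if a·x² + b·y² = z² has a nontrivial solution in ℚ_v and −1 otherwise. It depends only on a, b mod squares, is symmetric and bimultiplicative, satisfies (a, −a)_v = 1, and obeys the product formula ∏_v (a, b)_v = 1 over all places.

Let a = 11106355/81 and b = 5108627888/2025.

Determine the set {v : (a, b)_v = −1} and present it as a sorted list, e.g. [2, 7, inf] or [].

Mod squares: a ≡ 20995, b ≡ 6516107. Check v ∈ {∞, 2, 3, 5, 7, 13, 17, 19, 23, 31, 37}.
v=37: a=37^0·(≡4), b=37^1·(≡10) mod 37; (4|37)=+1, (10|37)=+1; (−1)^{0·1·18}·(+1)^1·(+1)^0 = +1.
v=∞: 20995 > 0 and 6516107 > 0  ⇒  (a,b)_∞ = +1.
v=17: a=17^1·(≡3), b=17^0·(≡7) mod 17; (3|17)=-1, (7|17)=-1; (−1)^{1·0·8}·(-1)^0·(-1)^1 = -1.
v=31: a=31^0·(≡9), b=31^1·(≡6) mod 31; (9|31)=+1, (6|31)=-1; (−1)^{0·1·15}·(+1)^1·(-1)^0 = +1.
v=3: a=3^-4·(≡1), b=3^-4·(≡2) mod 3; (1|3)=+1, (2|3)=-1; (−1)^{-4·-4·1}·(+1)^-4·(-1)^-4 = +1.
v=7: a=7^0·(≡2), b=7^2·(≡3) mod 7; (2|7)=+1, (3|7)=-1; (−1)^{0·2·3}·(+1)^2·(-1)^0 = +1.
v=19: a=19^1·(≡2), b=19^1·(≡10) mod 19; (2|19)=-1, (10|19)=-1; (−1)^{1·1·9}·(-1)^1·(-1)^1 = -1.
v=23: a=23^2·(≡15), b=23^1·(≡13) mod 23; (15|23)=-1, (13|23)=+1; (−1)^{2·1·11}·(-1)^1·(+1)^2 = -1.
v=2: v_2(a)=0, v_2(b)=4; units ≡ 3, 3 (mod 8); ε·ε+αω+βω = 1·1+0·1+4·1 ≡ 1  ⇒  (a,b)_2 = -1.
v=5: a=5^1·(≡1), b=5^-2·(≡3) mod 5; (1|5)=+1, (3|5)=-1; (−1)^{1·-2·2}·(+1)^-2·(-1)^1 = -1.
v=13: a=13^1·(≡9), b=13^1·(≡7) mod 13; (9|13)=+1, (7|13)=-1; (−1)^{1·1·6}·(+1)^1·(-1)^1 = -1.
Ram(20995, 6516107) = {2, 5, 13, 17, 19, 23}; no ℚ_2-point on the conic.

[2, 5, 13, 17, 19, 23]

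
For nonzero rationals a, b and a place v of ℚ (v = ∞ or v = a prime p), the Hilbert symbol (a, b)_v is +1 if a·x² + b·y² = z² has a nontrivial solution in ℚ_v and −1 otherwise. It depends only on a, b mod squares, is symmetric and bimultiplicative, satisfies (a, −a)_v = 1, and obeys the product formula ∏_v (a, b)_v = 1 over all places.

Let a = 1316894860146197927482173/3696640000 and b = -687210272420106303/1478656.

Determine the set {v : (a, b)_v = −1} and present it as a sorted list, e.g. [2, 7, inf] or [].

Mod squares: a ≡ 74037, b ≡ -1887. Check v ∈ {∞, 2, 3, 5, 11, 13, 17, 19, 23, 29, 37}.
v=23: a=23^3·(≡20), b=23^2·(≡19) mod 23; (20|23)=-1, (19|23)=-1; (−1)^{3·2·11}·(-1)^2·(-1)^3 = -1.
v=3: a=3^5·(≡1), b=3^5·(≡1) mod 3; (1|3)=+1, (1|3)=+1; (−1)^{5·5·1}·(+1)^5·(+1)^5 = -1.
v=17: a=17^6·(≡4), b=17^5·(≡1) mod 17; (4|17)=+1, (1|17)=+1; (−1)^{6·5·8}·(+1)^5·(+1)^6 = +1.
v=13: a=13^2·(≡7), b=13^0·(≡8) mod 13; (7|13)=-1, (8|13)=-1; (−1)^{2·0·6}·(-1)^0·(-1)^2 = +1.
v=∞: 74037 > 0 and -1887 < 0  ⇒  (a,b)_∞ = +1.
v=5: a=5^-4·(≡2), b=5^0·(≡2) mod 5; (2|5)=-1, (2|5)=-1; (−1)^{-4·0·2}·(-1)^0·(-1)^-4 = +1.
v=11: a=11^2·(≡8), b=11^2·(≡3) mod 11; (8|11)=-1, (3|11)=+1; (−1)^{2·2·5}·(-1)^2·(+1)^2 = +1.
v=2: v_2(a)=-14, v_2(b)=-12; units ≡ 5, 1 (mod 8); ε·ε+αω+βω = 0·0+-14·0+-12·1 ≡ 0  ⇒  (a,b)_2 = +1.
v=29: a=29^3·(≡7), b=29^2·(≡18) mod 29; (7|29)=+1, (18|29)=-1; (−1)^{3·2·14}·(+1)^2·(-1)^3 = -1.
v=37: a=37^1·(≡27), b=37^1·(≡18) mod 37; (27|37)=+1, (18|37)=-1; (−1)^{1·1·18}·(+1)^1·(-1)^1 = -1.
v=19: a=19^-2·(≡8), b=19^-2·(≡8) mod 19; (8|19)=-1, (8|19)=-1; (−1)^{-2·-2·9}·(-1)^-2·(-1)^-2 = +1.
(74037, -1887 / ℚ) ramifies at {3, 23, 29, 37}: a division algebra.

[3, 23, 29, 37]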